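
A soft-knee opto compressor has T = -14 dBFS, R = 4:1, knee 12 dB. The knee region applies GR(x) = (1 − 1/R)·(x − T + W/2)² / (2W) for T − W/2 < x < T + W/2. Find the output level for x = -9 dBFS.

x − T + W/2 = -9 − (-14) + 6 = 11.
GR = (1 − 1/4) × 11² / 24 = 0.75 × 121 / 24 = 3.78125 dB.
Output = -9 − 3.78125 = -12.78125 dBFS.

-12.78125 dBFS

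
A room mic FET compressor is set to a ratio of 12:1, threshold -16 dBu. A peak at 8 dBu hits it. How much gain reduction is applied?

The signal is 24 dB above threshold.
After 12:1 compression the overshoot becomes 24/12 = 2 dB.
GR = overshoot in − overshoot out = 24 − 2 = 22 dB.

22 dB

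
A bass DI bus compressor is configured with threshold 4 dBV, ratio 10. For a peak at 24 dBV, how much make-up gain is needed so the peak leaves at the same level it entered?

Overshoot 20 dB → 20/10 = 2 dB after compression, so the compressed level is 4 + 2 = 6 dBV.
Make-up = target − compressed = 24 − 6 = 18 dB.

18 dB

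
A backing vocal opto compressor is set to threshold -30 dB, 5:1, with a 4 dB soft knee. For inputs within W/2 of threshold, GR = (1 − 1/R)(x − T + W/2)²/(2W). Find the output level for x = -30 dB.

-30.4 dB

x − T + W/2 = -30 − (-30) + 2 = 2.
GR = (1 − 1/5) × 2² / 8 = 0.8 × 4 / 8 = 0.4 dB.
Output = -30 − 0.4 = -30.4 dB.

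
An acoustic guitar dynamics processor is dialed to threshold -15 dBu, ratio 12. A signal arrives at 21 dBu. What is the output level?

The input is 36 dB above the -15 dBu threshold.
12:1 compression reduces that to 36/12 = 3 dB over.
Output = -15 + 3 = -12 dBu.

-12 dBu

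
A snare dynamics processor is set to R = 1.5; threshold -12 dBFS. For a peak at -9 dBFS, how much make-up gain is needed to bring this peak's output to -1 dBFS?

Without make-up, output = threshold + overshoot/1.5 = -12 + 2 = -10 dBFS.
Gap to target: 9 dB.

9 dB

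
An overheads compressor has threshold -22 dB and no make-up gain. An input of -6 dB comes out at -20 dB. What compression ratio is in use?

8:1

Input overshoot = -6 − (-22) = 16 dB; output overshoot = -20 − (-22) = 2 dB.
Ratio = 16 / 2 = 8.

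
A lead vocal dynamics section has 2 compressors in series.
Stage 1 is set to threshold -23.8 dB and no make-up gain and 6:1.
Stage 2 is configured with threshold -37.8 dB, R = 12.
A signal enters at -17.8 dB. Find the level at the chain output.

Stage 1: overshoot 6 dB → 6/6 = 1 dB → -22.8 dB.
Stage 2: overshoot 15 dB → 15/12 = 1.25 dB → -36.55 dB.

-36.55 dB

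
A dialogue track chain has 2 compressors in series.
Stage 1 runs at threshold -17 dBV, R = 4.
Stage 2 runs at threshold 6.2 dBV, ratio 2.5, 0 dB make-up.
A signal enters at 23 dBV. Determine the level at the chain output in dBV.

Stage 1: 23 dBV is 40 dB over -17 dBV; at 4:1 that becomes 10 dB over, giving -7 dBV.
Stage 2: below threshold (-7 ≤ 6.2); passes unchanged; output -7 dBV.

-7 dBV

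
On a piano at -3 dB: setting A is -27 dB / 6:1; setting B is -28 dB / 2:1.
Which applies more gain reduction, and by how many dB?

A: GR = 24 − 24/6 = 20 dB.
B: GR = 25 − 25/2 = 12.5 dB.
Difference: 7.5 dB in favour of A.

A, by 7.5 dB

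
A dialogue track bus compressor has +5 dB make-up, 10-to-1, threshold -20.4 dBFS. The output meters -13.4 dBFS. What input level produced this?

Stripping the +5 dB make-up gives -18.4 dBFS at the gain stage.
The compressed level sits -18.4 − (-20.4) = 2 dB over threshold.
Before 10:1 compression the overshoot was 2 × 10 = 20 dB, so input = -20.4 + 20 = -0.4 dBFS.

-0.4 dBFS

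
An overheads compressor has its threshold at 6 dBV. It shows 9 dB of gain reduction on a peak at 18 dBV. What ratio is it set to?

4:1

Input overshoot = 18 − 6 = 12 dB.
Output overshoot = 12 − 9 = 3 dB.
Ratio = input overshoot / output overshoot = 12 / 3 = 4.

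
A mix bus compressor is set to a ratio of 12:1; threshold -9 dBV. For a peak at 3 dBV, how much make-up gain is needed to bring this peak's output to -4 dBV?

Overshoot 12 dB → 12/12 = 1 dB after compression, so the compressed level is -9 + 1 = -8 dBV.
Make-up = target − compressed = -4 − (-8) = 4 dB.

4 dB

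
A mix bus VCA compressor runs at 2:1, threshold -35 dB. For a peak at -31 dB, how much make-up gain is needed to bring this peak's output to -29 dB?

The peak compresses to -35 + 4/2 = -33 dB.
To reach -29 dB requires -29 − (-33) = 4 dB of make-up.

4 dB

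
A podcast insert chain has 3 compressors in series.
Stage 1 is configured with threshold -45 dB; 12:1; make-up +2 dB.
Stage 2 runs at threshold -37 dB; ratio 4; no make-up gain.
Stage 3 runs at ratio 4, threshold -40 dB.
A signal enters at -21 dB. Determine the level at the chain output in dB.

Stage 1: -21 dB is 24 dB over -45 dB; at 12:1 that becomes 2 dB over, giving -43 dB; +2 dB make-up → -41 dB.
Stage 2: -41 dB ≤ -37 dB, so stage 2 doesn't engage; output -41 dB.
Stage 3: -41 dB ≤ -40 dB, so stage 3 doesn't engage; output -41 dB.

-41 dB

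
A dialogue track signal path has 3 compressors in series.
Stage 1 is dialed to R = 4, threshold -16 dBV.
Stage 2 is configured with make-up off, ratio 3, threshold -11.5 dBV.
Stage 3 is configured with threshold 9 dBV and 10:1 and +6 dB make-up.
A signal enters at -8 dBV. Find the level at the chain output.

Stage 1: 8 dB above -16 dBV, reduced 4:1 to 2 dB above → -14 dBV.
Stage 2: -14 dBV ≤ -11.5 dBV, so stage 2 doesn't engage; output -14 dBV.
Stage 3: -14 dBV is at or below the 9 dBV threshold — no compression; make-up brings it to -8 dBV.

-8 dBV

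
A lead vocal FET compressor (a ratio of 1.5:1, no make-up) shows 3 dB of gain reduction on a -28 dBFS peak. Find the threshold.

-37 dBFS

Gain reduction = -28 − (-31) = 3 dB; output overshoot = GR / (R − 1) = 3 / 0.5 = 6 dB.
Threshold = output − output overshoot = -31 − 6 = -37 dBFS.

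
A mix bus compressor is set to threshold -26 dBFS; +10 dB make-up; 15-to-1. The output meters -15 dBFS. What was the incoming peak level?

Remove make-up: -15 − 10 = -25 dBFS.
Post-compression overshoot = -25 − (-26) = 1 dB.
Undo the ratio: input overshoot = 1 × 15 = 15 dB, giving input = -11 dBFS.

-11 dBFS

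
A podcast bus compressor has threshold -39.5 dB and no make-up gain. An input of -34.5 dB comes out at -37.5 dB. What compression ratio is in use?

Input overshoot = -34.5 − (-39.5) = 5 dB; output overshoot = -37.5 − (-39.5) = 2 dB.
Ratio = 5 / 2 = 2.5.

2.5:1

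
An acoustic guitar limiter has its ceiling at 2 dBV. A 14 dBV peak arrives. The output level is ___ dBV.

2 dBV

A brickwall limiter is an ∞:1 compressor: any input above the ceiling is clamped to 2 dBV.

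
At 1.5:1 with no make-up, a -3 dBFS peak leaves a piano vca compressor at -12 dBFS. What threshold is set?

Let T be the threshold. Output overshoot = (input overshoot)/R, so -12 − T = (-3 − T)/1.5.
1.5·(-12 − T) = -3 − T → 0.5·T = -18 − (-3) = -15.
T = -15/0.5 = -30 dBFS.

-30 dBFS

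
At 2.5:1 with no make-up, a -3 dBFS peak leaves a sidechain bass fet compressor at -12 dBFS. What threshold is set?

Let T be the threshold. Output overshoot = (input overshoot)/R, so -12 − T = (-3 − T)/2.5.
2.5·(-12 − T) = -3 − T → 1.5·T = -30 − (-3) = -27.
T = -27/1.5 = -18 dBFS.

-18 dBFS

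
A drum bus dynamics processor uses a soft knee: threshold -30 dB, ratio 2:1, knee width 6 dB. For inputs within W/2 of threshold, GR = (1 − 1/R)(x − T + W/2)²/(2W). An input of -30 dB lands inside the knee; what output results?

x − T + W/2 = -30 − (-30) + 3 = 3.
GR = (1 − 1/2) × 3² / 12 = 0.5 × 9 / 12 = 0.375 dB.
Output = -30 − 0.375 = -30.375 dB.

-30.375 dB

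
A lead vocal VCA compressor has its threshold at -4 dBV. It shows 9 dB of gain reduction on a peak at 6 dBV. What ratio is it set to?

Input overshoot = 6 − (-4) = 10 dB.
Output overshoot = 10 − 9 = 1 dB.
Ratio = input overshoot / output overshoot = 10 / 1 = 10.

10:1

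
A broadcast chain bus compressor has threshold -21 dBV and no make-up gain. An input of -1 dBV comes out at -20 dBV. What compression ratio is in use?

Input overshoot = -1 − (-21) = 20 dB; output overshoot = -20 − (-21) = 1 dB.
Ratio = 20 / 1 = 20.

20:1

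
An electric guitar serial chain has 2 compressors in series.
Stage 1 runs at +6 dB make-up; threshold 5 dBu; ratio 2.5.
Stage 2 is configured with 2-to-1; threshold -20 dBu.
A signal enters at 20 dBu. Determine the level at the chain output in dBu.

Stage 1: 20 dBu is 15 dB over 5 dBu; at 2.5:1 that becomes 6 dB over, giving 11 dBu; +6 dB make-up → 17 dBu.
Stage 2: 17 dBu is 37 dB over -20 dBu; at 2:1 that becomes 18.5 dB over, giving -1.5 dBu.

-1.5 dBu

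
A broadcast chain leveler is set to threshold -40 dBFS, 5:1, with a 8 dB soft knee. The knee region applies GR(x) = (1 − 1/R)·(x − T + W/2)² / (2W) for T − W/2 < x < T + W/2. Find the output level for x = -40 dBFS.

-40.8 dBFS

x − T + W/2 = -40 − (-40) + 4 = 4.
GR = (1 − 1/5) × 4² / 16 = 0.8 × 16 / 16 = 0.8 dB.
Output = -40 − 0.8 = -40.8 dBFS.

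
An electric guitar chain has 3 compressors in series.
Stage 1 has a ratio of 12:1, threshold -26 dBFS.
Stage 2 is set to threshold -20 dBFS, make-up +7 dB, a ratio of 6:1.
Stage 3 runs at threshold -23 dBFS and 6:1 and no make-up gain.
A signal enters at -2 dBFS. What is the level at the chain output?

Stage 1: 24 dB above -26 dBFS, reduced 12:1 to 2 dB above → -24 dBFS.
Stage 2: -24 dBFS is at or below the -20 dBFS threshold — no compression; make-up brings it to -17 dBFS.
Stage 3: 6 dB above -23 dBFS, reduced 6:1 to 1 dB above → -22 dBFS.

-22 dBFS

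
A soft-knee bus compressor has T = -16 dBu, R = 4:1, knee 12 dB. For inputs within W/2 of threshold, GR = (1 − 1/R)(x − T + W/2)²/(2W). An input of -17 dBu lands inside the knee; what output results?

x − T + W/2 = -17 − (-16) + 6 = 5.
GR = (1 − 1/4) × 5² / 24 = 0.75 × 25 / 24 = 0.78125 dB.
Output = -17 − 0.78125 = -17.78125 dBu.

-17.78125 dBu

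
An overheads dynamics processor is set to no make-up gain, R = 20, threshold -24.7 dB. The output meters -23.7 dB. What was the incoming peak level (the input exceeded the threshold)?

-4.7 dB

Post-compression overshoot = -23.7 − (-24.7) = 1 dB.
Before 20:1 compression the overshoot was 1 × 20 = 20 dB, so input = -24.7 + 20 = -4.7 dB.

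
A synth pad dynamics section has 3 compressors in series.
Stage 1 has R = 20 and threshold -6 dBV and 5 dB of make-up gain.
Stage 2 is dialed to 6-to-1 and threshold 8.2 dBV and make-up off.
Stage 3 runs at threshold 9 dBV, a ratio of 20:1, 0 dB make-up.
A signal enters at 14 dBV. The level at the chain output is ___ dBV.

Stage 1: overshoot 20 dB → 20/20 = 1 dB → -5 dBV; +5 dB make-up → 0 dBV.
Stage 2: 0 dBV ≤ 8.2 dBV, so stage 2 doesn't engage; output 0 dBV.
Stage 3: 0 dBV is at or below the 9 dBV threshold — no compression; output 0 dBV.

0 dBV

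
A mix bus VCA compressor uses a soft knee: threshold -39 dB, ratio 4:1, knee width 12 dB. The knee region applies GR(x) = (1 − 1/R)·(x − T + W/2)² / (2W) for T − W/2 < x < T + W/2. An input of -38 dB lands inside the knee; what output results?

-39.53125 dB

x − T + W/2 = -38 − (-39) + 6 = 7.
GR = (1 − 1/4) × 7² / 24 = 0.75 × 49 / 24 = 1.53125 dB.
Output = -38 − 1.53125 = -39.53125 dB.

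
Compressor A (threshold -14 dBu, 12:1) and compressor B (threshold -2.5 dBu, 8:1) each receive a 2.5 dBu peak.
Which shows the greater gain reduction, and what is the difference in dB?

A, by 10.75 dB

A: overshoot 16.5 dB → output overshoot 1.375 dB → GR 15.125 dB.
B: overshoot 5 dB → output overshoot 0.625 dB → GR 4.375 dB.
A reduces 10.75 dB more.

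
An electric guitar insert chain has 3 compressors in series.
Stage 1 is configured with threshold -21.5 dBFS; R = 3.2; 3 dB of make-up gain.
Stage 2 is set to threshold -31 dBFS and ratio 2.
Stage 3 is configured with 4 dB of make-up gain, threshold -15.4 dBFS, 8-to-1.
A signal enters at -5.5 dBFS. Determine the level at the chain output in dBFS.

-18.25 dBFS

Stage 1: -5.5 dBFS is 16 dB over -21.5 dBFS; at 3.2:1 that becomes 5 dB over, giving -16.5 dBFS; +3 dB make-up → -13.5 dBFS.
Stage 2: overshoot 17.5 dB → 17.5/2 = 8.75 dB → -22.25 dBFS.
Stage 3: below threshold (-22.25 ≤ -15.4); passes unchanged; make-up brings it to -18.25 dBFS.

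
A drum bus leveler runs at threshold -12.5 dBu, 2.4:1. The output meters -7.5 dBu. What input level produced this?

-0.5 dBu

Post-compression overshoot = -7.5 − (-12.5) = 5 dB.
Undo the ratio: input overshoot = 5 × 2.4 = 12 dB, giving input = -0.5 dBu.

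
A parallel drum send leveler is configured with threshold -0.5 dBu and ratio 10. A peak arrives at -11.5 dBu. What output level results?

-11.5 dBu is 11 dB below the -0.5 dBu threshold, so no gain reduction is applied.
Output = input = -11.5 dBu.

-11.5 dBu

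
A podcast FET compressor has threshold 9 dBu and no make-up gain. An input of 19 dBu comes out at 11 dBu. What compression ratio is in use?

5:1

Input overshoot = 19 − 9 = 10 dB; output overshoot = 11 − 9 = 2 dB.
Ratio = 10 / 2 = 5.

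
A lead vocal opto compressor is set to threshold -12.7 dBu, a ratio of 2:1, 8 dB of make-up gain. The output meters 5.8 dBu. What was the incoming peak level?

Remove make-up: 5.8 − 8 = -2.2 dBu.
Post-compression overshoot = -2.2 − (-12.7) = 10.5 dB.
Input overshoot = R × output overshoot = 21 dB → input = -12.7 + 21 = 8.3 dBu.

8.3 dBu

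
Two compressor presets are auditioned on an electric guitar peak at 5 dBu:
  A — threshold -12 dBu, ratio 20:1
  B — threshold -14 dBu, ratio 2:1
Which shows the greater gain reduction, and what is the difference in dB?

A: 17 dB over, compressed to 0.85 dB over, so 16.15 dB of GR.
B: 19 dB over, compressed to 9.5 dB over, so 9.5 dB of GR.
A applies 6.65 dB more gain reduction.

A, by 6.65 dB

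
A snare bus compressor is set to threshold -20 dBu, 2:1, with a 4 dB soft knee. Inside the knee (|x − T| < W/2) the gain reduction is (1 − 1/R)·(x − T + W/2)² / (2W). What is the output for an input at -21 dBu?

-21.0625 dBu

x − T + W/2 = -21 − (-20) + 2 = 1.
GR = (1 − 1/2) × 1² / 8 = 0.5 × 1 / 8 = 0.0625 dB.
Output = -21 − 0.0625 = -21.0625 dBu.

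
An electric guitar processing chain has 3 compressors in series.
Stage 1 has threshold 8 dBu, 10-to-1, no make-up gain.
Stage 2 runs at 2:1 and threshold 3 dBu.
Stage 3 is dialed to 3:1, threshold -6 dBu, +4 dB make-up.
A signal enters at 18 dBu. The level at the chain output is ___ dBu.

2 dBu

Stage 1: 10 dB above 8 dBu, reduced 10:1 to 1 dB above → 9 dBu.
Stage 2: 9 dBu is 6 dB over 3 dBu; at 2:1 that becomes 3 dB over, giving 6 dBu.
Stage 3: 6 dBu is 12 dB over -6 dBu; at 3:1 that becomes 4 dB over, giving -2 dBu; +4 dB make-up → 2 dBu.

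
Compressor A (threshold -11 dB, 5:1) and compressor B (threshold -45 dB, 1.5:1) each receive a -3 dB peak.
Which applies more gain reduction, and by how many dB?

A: GR = 8 − 8/5 = 6.4 dB.
B: GR = 42 − 42/1.5 = 14 dB.
Difference: 7.6 dB in favour of B.

B, by 7.6 dB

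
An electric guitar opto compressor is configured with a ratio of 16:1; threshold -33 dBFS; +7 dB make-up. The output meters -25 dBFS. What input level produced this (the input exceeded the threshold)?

-17 dBFS

Before make-up, the level was -25 − 7 = -32 dBFS.
The compressed level sits -32 − (-33) = 1 dB over threshold.
Input overshoot = R × output overshoot = 16 dB → input = -33 + 16 = -17 dBFS.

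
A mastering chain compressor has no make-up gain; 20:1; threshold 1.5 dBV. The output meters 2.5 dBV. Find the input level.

21.5 dBV

Post-compression overshoot = 2.5 − 1.5 = 1 dB.
Before 20:1 compression the overshoot was 1 × 20 = 20 dB, so input = 1.5 + 20 = 21.5 dBV.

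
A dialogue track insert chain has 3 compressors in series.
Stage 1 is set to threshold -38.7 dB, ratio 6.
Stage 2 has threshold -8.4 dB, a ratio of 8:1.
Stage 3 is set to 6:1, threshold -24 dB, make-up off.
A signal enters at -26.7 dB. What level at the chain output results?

-36.7 dB

Stage 1: -26.7 dB is 12 dB over -38.7 dB; at 6:1 that becomes 2 dB over, giving -36.7 dB.
Stage 2: -36.7 dB is at or below the -8.4 dB threshold — no compression; output -36.7 dB.
Stage 3: -36.7 dB ≤ -24 dB, so stage 3 doesn't engage; output -36.7 dB.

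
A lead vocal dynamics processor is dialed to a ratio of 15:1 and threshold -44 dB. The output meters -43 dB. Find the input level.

-29 dB

Post-compression overshoot = -43 − (-44) = 1 dB.
Undo the ratio: input overshoot = 1 × 15 = 15 dB, giving input = -29 dB.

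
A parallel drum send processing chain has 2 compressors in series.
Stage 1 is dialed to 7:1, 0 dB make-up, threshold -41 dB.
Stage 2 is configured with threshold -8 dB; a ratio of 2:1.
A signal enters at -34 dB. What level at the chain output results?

-40 dB

Stage 1: overshoot 7 dB → 7/7 = 1 dB → -40 dB.
Stage 2: -40 dB ≤ -8 dB, so stage 2 doesn't engage; output -40 dB.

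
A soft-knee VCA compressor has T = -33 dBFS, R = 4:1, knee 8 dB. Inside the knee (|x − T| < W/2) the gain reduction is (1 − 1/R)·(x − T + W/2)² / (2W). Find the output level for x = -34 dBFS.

-34.421875 dBFS

x − T + W/2 = -34 − (-33) + 4 = 3.
GR = (1 − 1/4) × 3² / 16 = 0.75 × 9 / 16 = 0.421875 dB.
Output = -34 − 0.421875 = -34.421875 dBFS.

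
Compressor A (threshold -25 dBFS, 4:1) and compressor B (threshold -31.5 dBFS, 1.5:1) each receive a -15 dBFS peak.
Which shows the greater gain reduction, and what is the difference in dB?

A: overshoot 10 dB → output overshoot 2.5 dB → GR 7.5 dB.
B: overshoot 16.5 dB → output overshoot 11 dB → GR 5.5 dB.
A reduces 2 dB more.

A, by 2 dB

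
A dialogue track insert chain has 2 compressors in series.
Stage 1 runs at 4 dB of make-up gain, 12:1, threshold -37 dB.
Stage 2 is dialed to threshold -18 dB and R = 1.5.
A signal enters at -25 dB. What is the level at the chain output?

-32 dB

Stage 1: -25 dB is 12 dB over -37 dB; at 12:1 that becomes 1 dB over, giving -36 dB; +4 dB make-up → -32 dB.
Stage 2: -32 dB ≤ -18 dB, so stage 2 doesn't engage; output -32 dB.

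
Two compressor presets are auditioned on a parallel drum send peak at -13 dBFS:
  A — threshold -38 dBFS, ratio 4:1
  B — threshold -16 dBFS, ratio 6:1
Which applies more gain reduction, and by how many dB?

A, by 16.25 dB

A: GR = 25 − 25/4 = 18.75 dB.
B: GR = 3 − 3/6 = 2.5 dB.
Difference: 16.25 dB in favour of A.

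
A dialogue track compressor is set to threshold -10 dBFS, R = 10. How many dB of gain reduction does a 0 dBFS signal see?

9 dB

0 dBFS exceeds the threshold by 10 dB.
A 10:1 ratio leaves 1 dB of that excess.
GR = overshoot in − overshoot out = 10 − 1 = 9 dB.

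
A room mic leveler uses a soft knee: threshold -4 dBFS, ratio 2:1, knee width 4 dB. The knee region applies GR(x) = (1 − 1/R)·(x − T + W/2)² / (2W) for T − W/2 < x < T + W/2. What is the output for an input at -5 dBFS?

x − T + W/2 = -5 − (-4) + 2 = 1.
GR = (1 − 1/2) × 1² / 8 = 0.5 × 1 / 8 = 0.0625 dB.
Output = -5 − 0.0625 = -5.0625 dBFS.

-5.0625 dBFS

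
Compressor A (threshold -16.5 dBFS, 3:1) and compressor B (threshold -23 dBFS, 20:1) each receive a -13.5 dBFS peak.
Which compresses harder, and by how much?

B, by 7.025 dB

A: overshoot 3 dB → output overshoot 1 dB → GR 2 dB.
B: overshoot 9.5 dB → output overshoot 0.475 dB → GR 9.025 dB.
Difference: 7.025 dB in favour of B.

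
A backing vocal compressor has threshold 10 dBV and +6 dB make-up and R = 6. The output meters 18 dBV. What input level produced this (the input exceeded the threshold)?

Remove make-up: 18 − 6 = 12 dBV.
Post-compression overshoot = 12 − 10 = 2 dB.
Before 6:1 compression the overshoot was 2 × 6 = 12 dB, so input = 10 + 12 = 22 dBV.

22 dBV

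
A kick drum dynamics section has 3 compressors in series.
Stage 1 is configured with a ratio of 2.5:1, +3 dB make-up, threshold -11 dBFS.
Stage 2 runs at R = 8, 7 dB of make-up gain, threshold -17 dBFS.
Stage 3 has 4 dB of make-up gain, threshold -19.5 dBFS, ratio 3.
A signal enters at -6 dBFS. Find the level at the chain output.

-11.875 dBFS

Stage 1: overshoot 5 dB → 5/2.5 = 2 dB → -9 dBFS; +3 dB make-up → -6 dBFS.
Stage 2: overshoot 11 dB → 11/8 = 1.375 dB → -15.625 dBFS; +7 dB make-up → -8.625 dBFS.
Stage 3: -8.625 dBFS is 10.875 dB over -19.5 dBFS; at 3:1 that becomes 3.625 dB over, giving -15.875 dBFS; +4 dB make-up → -11.875 dBFS.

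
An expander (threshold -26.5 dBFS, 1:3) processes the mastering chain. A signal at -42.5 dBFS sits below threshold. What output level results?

-74.5 dBFS

The input is 16 dB below the -26.5 dBFS threshold.
A 1:3 expander multiplies undershoot by 3: 16 × 3 = 48 dB below threshold.
Output = -26.5 − 48 = -74.5 dBFS.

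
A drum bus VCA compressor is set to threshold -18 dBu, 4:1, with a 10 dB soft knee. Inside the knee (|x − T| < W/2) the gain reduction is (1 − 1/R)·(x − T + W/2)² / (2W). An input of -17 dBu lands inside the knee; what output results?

-18.35 dBu

x − T + W/2 = -17 − (-18) + 5 = 6.
GR = (1 − 1/4) × 6² / 20 = 0.75 × 36 / 20 = 1.35 dB.
Output = -17 − 1.35 = -18.35 dBu.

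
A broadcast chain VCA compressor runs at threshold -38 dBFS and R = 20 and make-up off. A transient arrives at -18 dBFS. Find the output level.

-37 dBFS

Overshoot: -18 − (-38) = 20 dB.
20:1 compression reduces that to 20/20 = 1 dB over.
So the level is -38 + 1 = -37 dBFS.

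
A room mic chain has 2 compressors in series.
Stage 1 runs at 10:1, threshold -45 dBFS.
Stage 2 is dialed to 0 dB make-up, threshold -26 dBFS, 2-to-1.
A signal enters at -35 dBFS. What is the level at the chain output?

-44 dBFS

Stage 1: -35 dBFS is 10 dB over -45 dBFS; at 10:1 that becomes 1 dB over, giving -44 dBFS.
Stage 2: -44 dBFS is at or below the -26 dBFS threshold — no compression; output -44 dBFS.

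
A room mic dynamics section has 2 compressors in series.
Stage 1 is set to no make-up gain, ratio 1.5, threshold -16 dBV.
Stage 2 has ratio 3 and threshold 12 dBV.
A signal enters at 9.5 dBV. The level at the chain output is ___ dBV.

1 dBV

Stage 1: overshoot 25.5 dB → 25.5/1.5 = 17 dB → 1 dBV.
Stage 2: 1 dBV ≤ 12 dBV, so stage 2 doesn't engage; output 1 dBV.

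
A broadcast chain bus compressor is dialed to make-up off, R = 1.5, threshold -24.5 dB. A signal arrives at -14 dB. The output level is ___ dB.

-17.5 dB

Overshoot: -14 − (-24.5) = 10.5 dB.
The 10.5 dB excess becomes 7 dB after 1.5:1 reduction.
Output = -24.5 + 7 = -17.5 dB.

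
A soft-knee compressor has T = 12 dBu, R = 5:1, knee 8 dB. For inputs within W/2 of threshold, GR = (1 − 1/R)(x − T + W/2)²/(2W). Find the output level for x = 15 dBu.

12.55 dBu

x − T + W/2 = 15 − 12 + 4 = 7.
GR = (1 − 1/5) × 7² / 16 = 0.8 × 49 / 16 = 2.45 dB.
Output = 15 − 2.45 = 12.55 dBu.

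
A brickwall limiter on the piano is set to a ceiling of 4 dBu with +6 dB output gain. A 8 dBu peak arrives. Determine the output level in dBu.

The limiter clamps the peak to its 4 dBu ceiling.
Output gain then adds 6 dB: 4 + 6 = 10 dBu.

10 dBu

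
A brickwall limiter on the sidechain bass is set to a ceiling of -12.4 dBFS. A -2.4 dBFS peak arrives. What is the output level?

-12.4 dBFS

At ∞:1, everything above -12.4 dBFS is held at the ceiling.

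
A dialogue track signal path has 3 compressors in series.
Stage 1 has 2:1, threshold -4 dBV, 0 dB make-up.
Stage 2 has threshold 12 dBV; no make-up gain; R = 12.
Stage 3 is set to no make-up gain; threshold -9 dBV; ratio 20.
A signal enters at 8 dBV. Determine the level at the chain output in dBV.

-8.45 dBV

Stage 1: overshoot 12 dB → 12/2 = 6 dB → 2 dBV.
Stage 2: below threshold (2 ≤ 12); passes unchanged; output 2 dBV.
Stage 3: overshoot 11 dB → 11/20 = 0.55 dB → -8.45 dBV.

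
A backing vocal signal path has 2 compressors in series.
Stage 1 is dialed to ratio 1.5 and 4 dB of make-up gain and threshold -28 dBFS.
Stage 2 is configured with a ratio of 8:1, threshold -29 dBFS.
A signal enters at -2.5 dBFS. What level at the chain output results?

Stage 1: overshoot 25.5 dB → 25.5/1.5 = 17 dB → -11 dBFS; +4 dB make-up → -7 dBFS.
Stage 2: -7 dBFS is 22 dB over -29 dBFS; at 8:1 that becomes 2.75 dB over, giving -26.25 dBFS.

-26.25 dBFS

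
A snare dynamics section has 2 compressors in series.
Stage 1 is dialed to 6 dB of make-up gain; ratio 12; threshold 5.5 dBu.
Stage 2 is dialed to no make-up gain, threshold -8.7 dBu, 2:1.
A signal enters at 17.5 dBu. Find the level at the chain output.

Stage 1: overshoot 12 dB → 12/12 = 1 dB → 6.5 dBu; +6 dB make-up → 12.5 dBu.
Stage 2: 12.5 dBu is 21.2 dB over -8.7 dBu; at 2:1 that becomes 10.6 dB over, giving 1.9 dBu.

1.9 dBu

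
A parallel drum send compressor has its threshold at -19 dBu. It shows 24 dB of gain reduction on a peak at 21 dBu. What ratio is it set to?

2.5:1

Input overshoot = 21 − (-19) = 40 dB.
Output overshoot = 40 − 24 = 16 dB.
Ratio = input overshoot / output overshoot = 40 / 16 = 2.5.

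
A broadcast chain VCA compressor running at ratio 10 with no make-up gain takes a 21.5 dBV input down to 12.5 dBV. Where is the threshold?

11.5 dBV

Gain reduction = 21.5 − 12.5 = 9 dB; output overshoot = GR / (R − 1) = 9 / 9 = 1 dB.
Threshold = output − output overshoot = 12.5 − 1 = 11.5 dBV.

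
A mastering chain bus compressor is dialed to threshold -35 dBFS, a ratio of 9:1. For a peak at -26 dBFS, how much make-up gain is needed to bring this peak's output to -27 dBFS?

7 dB

Without make-up, output = threshold + overshoot/9 = -35 + 1 = -34 dBFS.
Gap to target: 7 dB.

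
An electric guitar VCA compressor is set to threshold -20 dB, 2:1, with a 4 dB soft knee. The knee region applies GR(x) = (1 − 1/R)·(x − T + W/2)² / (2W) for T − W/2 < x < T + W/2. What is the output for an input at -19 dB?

-19.5625 dB

x − T + W/2 = -19 − (-20) + 2 = 3.
GR = (1 − 1/2) × 3² / 8 = 0.5 × 9 / 8 = 0.5625 dB.
Output = -19 − 0.5625 = -19.5625 dB.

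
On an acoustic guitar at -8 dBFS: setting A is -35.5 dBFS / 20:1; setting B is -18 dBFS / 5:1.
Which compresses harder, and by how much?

A: overshoot 27.5 dB → output overshoot 1.375 dB → GR 26.125 dB.
B: overshoot 10 dB → output overshoot 2 dB → GR 8 dB.
A reduces 18.125 dB more.

A, by 18.125 dB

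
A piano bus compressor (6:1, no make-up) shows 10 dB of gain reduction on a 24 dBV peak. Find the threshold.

Gain reduction = 24 − 14 = 10 dB; output overshoot = GR / (R − 1) = 10 / 5 = 2 dB.
Threshold = output − output overshoot = 14 − 2 = 12 dBV.

12 dBV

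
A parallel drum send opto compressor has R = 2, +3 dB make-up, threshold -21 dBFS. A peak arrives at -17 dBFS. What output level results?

-16 dBFS

-17 dBFS sits 4 dB over threshold.
2:1 compression reduces that to 4/2 = 2 dB over.
That puts the output at -19 dBFS; make-up adds 3 dB, giving -16 dBFS.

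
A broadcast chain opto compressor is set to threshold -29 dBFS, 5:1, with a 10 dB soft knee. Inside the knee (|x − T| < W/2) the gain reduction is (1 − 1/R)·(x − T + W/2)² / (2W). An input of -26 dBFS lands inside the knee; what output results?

-28.56 dBFS

x − T + W/2 = -26 − (-29) + 5 = 8.
GR = (1 − 1/5) × 8² / 20 = 0.8 × 64 / 20 = 2.56 dB.
Output = -26 − 2.56 = -28.56 dBFS.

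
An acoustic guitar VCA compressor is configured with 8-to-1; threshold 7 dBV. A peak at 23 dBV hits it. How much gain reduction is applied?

23 dBV exceeds the threshold by 16 dB.
A 8:1 ratio leaves 2 dB of that excess.
So the signal is attenuated by 16 − 2 = 14 dB.

14 dB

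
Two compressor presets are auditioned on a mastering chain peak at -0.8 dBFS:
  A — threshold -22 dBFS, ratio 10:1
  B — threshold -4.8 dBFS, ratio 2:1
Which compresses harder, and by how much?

A: 21.2 dB over, compressed to 2.12 dB over, so 19.08 dB of GR.
B: 4 dB over, compressed to 2 dB over, so 2 dB of GR.
A applies 17.08 dB more gain reduction.

A, by 17.08 dB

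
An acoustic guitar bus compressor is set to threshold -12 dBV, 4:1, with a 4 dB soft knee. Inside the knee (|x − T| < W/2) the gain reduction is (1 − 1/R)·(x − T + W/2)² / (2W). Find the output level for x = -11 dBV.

-11.84375 dBV

x − T + W/2 = -11 − (-12) + 2 = 3.
GR = (1 − 1/4) × 3² / 8 = 0.75 × 9 / 8 = 0.84375 dB.
Output = -11 − 0.84375 = -11.84375 dBV.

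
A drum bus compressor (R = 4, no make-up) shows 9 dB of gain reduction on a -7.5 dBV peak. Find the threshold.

-19.5 dBV

Input is 12 dB above T (since output overshoot × R = input overshoot: (-16.5 − T)·4 = -7.5 − T gives T = -19.5 dBV).
Check: -19.5 + (-7.5 − (-19.5))/4 = -19.5 + 3 = -16.5 dBV. ✓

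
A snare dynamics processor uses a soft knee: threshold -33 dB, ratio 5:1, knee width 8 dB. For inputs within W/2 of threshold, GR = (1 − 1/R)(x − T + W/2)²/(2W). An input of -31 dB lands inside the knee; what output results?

-32.8 dB

x − T + W/2 = -31 − (-33) + 4 = 6.
GR = (1 − 1/5) × 6² / 16 = 0.8 × 36 / 16 = 1.8 dB.
Output = -31 − 1.8 = -32.8 dB.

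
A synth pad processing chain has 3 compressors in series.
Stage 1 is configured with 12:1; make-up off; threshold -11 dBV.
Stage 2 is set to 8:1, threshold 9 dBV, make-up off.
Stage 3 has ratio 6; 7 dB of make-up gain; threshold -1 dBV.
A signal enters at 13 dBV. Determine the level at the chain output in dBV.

-2 dBV

Stage 1: 13 dBV is 24 dB over -11 dBV; at 12:1 that becomes 2 dB over, giving -9 dBV.
Stage 2: below threshold (-9 ≤ 9); passes unchanged; output -9 dBV.
Stage 3: -9 dBV ≤ -1 dBV, so stage 3 doesn't engage; make-up brings it to -2 dBV.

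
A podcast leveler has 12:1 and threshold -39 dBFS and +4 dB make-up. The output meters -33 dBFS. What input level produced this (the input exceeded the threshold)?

Stripping the +4 dB make-up gives -37 dBFS at the gain stage.
That's 2 dB above the -39 dBFS threshold.
Undo the ratio: input overshoot = 2 × 12 = 24 dB, giving input = -15 dBFS.

-15 dBFS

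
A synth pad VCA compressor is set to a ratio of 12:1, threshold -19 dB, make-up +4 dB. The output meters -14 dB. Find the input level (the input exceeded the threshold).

Remove make-up: -14 − 4 = -18 dB.
The compressed level sits -18 − (-19) = 1 dB over threshold.
Undo the ratio: input overshoot = 1 × 12 = 12 dB, giving input = -7 dB.

-7 dB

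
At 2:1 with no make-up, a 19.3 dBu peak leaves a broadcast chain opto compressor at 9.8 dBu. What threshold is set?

0.3 dBu

Gain reduction = 19.3 − 9.8 = 9.5 dB; output overshoot = GR / (R − 1) = 9.5 / 1 = 9.5 dB.
Threshold = output − output overshoot = 9.8 − 9.5 = 0.3 dBu.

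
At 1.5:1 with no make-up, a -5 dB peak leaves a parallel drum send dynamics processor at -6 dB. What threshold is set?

-8 dB

Let T be the threshold. Output overshoot = (input overshoot)/R, so -6 − T = (-5 − T)/1.5.
1.5·(-6 − T) = -5 − T → 0.5·T = -9 − (-5) = -4.
T = -4/0.5 = -8 dB.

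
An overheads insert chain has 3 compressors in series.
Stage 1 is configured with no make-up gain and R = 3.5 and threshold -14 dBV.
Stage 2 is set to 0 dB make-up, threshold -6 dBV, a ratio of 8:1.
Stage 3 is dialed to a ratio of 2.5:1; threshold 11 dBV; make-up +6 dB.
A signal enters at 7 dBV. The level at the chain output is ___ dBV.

-2 dBV

Stage 1: 21 dB above -14 dBV, reduced 3.5:1 to 6 dB above → -8 dBV.
Stage 2: -8 dBV is at or below the -6 dBV threshold — no compression; output -8 dBV.
Stage 3: -8 dBV is at or below the 11 dBV threshold — no compression; make-up brings it to -2 dBV.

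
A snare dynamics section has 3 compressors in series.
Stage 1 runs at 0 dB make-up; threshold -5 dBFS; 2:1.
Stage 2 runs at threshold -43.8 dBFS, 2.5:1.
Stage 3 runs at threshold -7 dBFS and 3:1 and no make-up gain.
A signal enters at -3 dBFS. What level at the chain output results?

-27.88 dBFS

Stage 1: overshoot 2 dB → 2/2 = 1 dB → -4 dBFS.
Stage 2: overshoot 39.8 dB → 39.8/2.5 = 15.92 dB → -27.88 dBFS.
Stage 3: -27.88 dBFS is at or below the -7 dBFS threshold — no compression; output -27.88 dBFS.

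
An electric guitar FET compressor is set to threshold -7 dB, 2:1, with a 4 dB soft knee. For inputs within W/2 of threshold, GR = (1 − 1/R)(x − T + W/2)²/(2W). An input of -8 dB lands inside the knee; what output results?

x − T + W/2 = -8 − (-7) + 2 = 1.
GR = (1 − 1/2) × 1² / 8 = 0.5 × 1 / 8 = 0.0625 dB.
Output = -8 − 0.0625 = -8.0625 dB.

-8.0625 dB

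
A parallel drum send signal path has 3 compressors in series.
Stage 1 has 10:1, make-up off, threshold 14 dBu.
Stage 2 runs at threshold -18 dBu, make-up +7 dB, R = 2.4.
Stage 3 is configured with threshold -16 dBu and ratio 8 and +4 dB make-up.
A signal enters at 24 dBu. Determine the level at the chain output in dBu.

Stage 1: overshoot 10 dB → 10/10 = 1 dB → 15 dBu.
Stage 2: 33 dB above -18 dBu, reduced 2.4:1 to 13.75 dB above → -4.25 dBu; +7 dB make-up → 2.75 dBu.
Stage 3: 2.75 dBu is 18.75 dB over -16 dBu; at 8:1 that becomes 2.34375 dB over, giving -13.65625 dBu; +4 dB make-up → -9.65625 dBu.

-9.65625 dBu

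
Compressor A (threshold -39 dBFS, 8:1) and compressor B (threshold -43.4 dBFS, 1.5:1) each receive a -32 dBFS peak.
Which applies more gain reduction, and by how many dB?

A: overshoot 7 dB → output overshoot 0.875 dB → GR 6.125 dB.
B: overshoot 11.4 dB → output overshoot 7.6 dB → GR 3.8 dB.
Difference: 2.325 dB in favour of A.

A, by 2.325 dB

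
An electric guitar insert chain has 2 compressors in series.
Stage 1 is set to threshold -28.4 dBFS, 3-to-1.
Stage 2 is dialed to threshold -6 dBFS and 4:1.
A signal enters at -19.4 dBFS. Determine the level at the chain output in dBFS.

Stage 1: 9 dB above -28.4 dBFS, reduced 3:1 to 3 dB above → -25.4 dBFS.
Stage 2: -25.4 dBFS ≤ -6 dBFS, so stage 2 doesn't engage; output -25.4 dBFS.

-25.4 dBFS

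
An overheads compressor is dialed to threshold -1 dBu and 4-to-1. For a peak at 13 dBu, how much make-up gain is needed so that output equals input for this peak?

10.5 dB

Without make-up, output = threshold + overshoot/4 = -1 + 3.5 = 2.5 dBu.
Gap to target: 10.5 dB.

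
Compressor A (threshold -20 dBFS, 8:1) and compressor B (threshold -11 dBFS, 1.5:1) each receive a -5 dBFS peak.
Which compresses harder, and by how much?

A, by 11.125 dB

A: 15 dB over, compressed to 1.875 dB over, so 13.125 dB of GR.
B: 6 dB over, compressed to 4 dB over, so 2 dB of GR.
A applies 11.125 dB more gain reduction.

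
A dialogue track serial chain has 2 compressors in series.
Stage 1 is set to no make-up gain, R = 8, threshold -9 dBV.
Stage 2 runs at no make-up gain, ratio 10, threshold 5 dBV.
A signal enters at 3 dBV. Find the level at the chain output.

Stage 1: overshoot 12 dB → 12/8 = 1.5 dB → -7.5 dBV.
Stage 2: -7.5 dBV ≤ 5 dBV, so stage 2 doesn't engage; output -7.5 dBV.

-7.5 dBV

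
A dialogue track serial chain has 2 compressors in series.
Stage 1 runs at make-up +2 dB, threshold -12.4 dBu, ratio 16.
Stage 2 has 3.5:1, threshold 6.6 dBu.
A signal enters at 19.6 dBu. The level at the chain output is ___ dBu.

-8.4 dBu

Stage 1: 32 dB above -12.4 dBu, reduced 16:1 to 2 dB above → -10.4 dBu; +2 dB make-up → -8.4 dBu.
Stage 2: below threshold (-8.4 ≤ 6.6); passes unchanged; output -8.4 dBu.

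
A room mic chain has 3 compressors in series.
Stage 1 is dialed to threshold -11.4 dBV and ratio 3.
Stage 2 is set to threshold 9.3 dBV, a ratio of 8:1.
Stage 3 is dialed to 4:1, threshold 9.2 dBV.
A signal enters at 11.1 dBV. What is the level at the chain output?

Stage 1: 11.1 dBV is 22.5 dB over -11.4 dBV; at 3:1 that becomes 7.5 dB over, giving -3.9 dBV.
Stage 2: -3.9 dBV ≤ 9.3 dBV, so stage 2 doesn't engage; output -3.9 dBV.
Stage 3: -3.9 dBV ≤ 9.2 dBV, so stage 3 doesn't engage; output -3.9 dBV.

-3.9 dBV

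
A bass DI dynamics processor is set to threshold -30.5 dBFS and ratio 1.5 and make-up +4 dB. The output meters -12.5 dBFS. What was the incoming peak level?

Remove make-up: -12.5 − 4 = -16.5 dBFS.
That's 14 dB above the -30.5 dBFS threshold.
Input overshoot = R × output overshoot = 21 dB → input = -30.5 + 21 = -9.5 dBFS.

-9.5 dBFS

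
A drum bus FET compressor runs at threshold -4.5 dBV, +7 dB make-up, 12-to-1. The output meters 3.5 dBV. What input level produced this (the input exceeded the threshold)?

7.5 dBV

Before make-up, the level was 3.5 − 7 = -3.5 dBV.
Post-compression overshoot = -3.5 − (-4.5) = 1 dB.
Undo the ratio: input overshoot = 1 × 12 = 12 dB, giving input = 7.5 dBV.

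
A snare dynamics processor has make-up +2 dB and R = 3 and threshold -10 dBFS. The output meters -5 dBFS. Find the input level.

-1 dBFS

Stripping the +2 dB make-up gives -7 dBFS at the gain stage.
The compressed level sits -7 − (-10) = 3 dB over threshold.
Before 3:1 compression the overshoot was 3 × 3 = 9 dB, so input = -10 + 9 = -1 dBFS.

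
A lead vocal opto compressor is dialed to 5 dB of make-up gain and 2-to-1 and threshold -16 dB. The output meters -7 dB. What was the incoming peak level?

Before make-up, the level was -7 − 5 = -12 dB.
That's 4 dB above the -16 dB threshold.
Undo the ratio: input overshoot = 4 × 2 = 8 dB, giving input = -8 dB.

-8 dB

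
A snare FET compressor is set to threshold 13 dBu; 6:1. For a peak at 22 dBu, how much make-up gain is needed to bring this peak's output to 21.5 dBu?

The peak compresses to 13 + 9/6 = 14.5 dBu.
To reach 21.5 dBu requires 21.5 − 14.5 = 7 dB of make-up.

7 dB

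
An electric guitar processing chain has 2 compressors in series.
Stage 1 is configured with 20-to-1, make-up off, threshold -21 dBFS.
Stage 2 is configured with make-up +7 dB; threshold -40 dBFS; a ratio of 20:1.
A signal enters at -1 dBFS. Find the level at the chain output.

-32 dBFS

Stage 1: overshoot 20 dB → 20/20 = 1 dB → -20 dBFS.
Stage 2: -20 dBFS is 20 dB over -40 dBFS; at 20:1 that becomes 1 dB over, giving -39 dBFS; +7 dB make-up → -32 dBFS.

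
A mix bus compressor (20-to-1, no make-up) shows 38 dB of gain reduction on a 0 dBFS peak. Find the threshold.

Input is 40 dB above T (since output overshoot × R = input overshoot: (-38 − T)·20 = 0 − T gives T = -40 dBFS).
Check: -40 + (0 − (-40))/20 = -40 + 2 = -38 dBFS. ✓

-40 dBFS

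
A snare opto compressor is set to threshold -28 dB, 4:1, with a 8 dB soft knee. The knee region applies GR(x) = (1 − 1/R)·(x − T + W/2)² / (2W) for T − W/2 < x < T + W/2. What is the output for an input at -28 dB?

x − T + W/2 = -28 − (-28) + 4 = 4.
GR = (1 − 1/4) × 4² / 16 = 0.75 × 16 / 16 = 0.75 dB.
Output = -28 − 0.75 = -28.75 dB.

-28.75 dB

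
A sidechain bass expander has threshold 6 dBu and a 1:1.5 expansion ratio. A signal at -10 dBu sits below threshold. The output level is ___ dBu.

Below threshold, a 1:1.5 expander applies gain = (1.5−1)×(T − x) of attenuation.
(1.5−1) × 16 = 8 dB, so output = -10 − 8 = -18 dBu.

-18 dBu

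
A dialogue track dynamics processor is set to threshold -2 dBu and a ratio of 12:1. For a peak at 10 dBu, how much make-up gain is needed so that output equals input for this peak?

11 dB

Without make-up, output = threshold + overshoot/12 = -2 + 1 = -1 dBu.
Gap to target: 11 dB.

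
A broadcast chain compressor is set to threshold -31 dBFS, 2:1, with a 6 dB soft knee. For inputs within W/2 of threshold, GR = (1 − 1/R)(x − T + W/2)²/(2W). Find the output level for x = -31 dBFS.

-31.375 dBFS

x − T + W/2 = -31 − (-31) + 3 = 3.
GR = (1 − 1/2) × 3² / 12 = 0.5 × 9 / 12 = 0.375 dB.
Output = -31 − 0.375 = -31.375 dBFS.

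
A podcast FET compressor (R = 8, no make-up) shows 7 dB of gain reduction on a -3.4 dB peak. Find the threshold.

-11.4 dB

Let T be the threshold. Output overshoot = (input overshoot)/R, so -10.4 − T = (-3.4 − T)/8.
8·(-10.4 − T) = -3.4 − T → 7·T = -83.2 − (-3.4) = -79.8.
T = -79.8/7 = -11.4 dB.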